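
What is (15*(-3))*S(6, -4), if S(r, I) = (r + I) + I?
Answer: 90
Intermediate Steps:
S(r, I) = r + 2*I (S(r, I) = (I + r) + I = r + 2*I)
(15*(-3))*S(6, -4) = (15*(-3))*(6 + 2*(-4)) = -45*(6 - 8) = -45*(-2) = 90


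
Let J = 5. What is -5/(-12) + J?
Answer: 65/12 ≈ 5.4167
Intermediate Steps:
-5/(-12) + J = -5/(-12) + 5 = -5*(-1/12) + 5 = 5/12 + 5 = 65/12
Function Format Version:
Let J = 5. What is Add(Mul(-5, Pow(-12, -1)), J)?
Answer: Rational(65, 12) ≈ 5.4167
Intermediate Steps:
Add(Mul(-5, Pow(-12, -1)), J) = Add(Mul(-5, Pow(-12, -1)), 5) = Add(Mul(-5, Rational(-1, 12)), 5) = Add(Rational(5, 12), 5) = Rational(65, 12)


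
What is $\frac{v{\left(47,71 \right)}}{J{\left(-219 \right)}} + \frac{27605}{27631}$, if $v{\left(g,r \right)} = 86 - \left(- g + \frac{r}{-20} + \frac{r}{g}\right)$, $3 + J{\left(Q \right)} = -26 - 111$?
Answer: $\frac{125421753}{3636239600} \approx 0.034492$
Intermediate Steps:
$J{\left(Q \right)} = -140$ ($J{\left(Q \right)} = -3 - 137 = -140$)
$v{\left(g,r \right)} = 86 + g + \frac{r}{20} - \frac{r}{g}$ ($v{\left(g,r \right)} = 86 - \left(- g + r \left(- \frac{1}{20}\right) + \frac{r}{g}\right) = 86 - \left(- g - \frac{r}{20} + \frac{r}{g}\right) = 86 + \left(g + \left(\frac{r}{20} - \frac{r}{g}\right)\right) = 86 + \left(g + \frac{r}{20} - \frac{r}{g}\right) = 86 + g + \frac{r}{20} - \frac{r}{g}$)
$\frac{v{\left(47,71 \right)}}{J{\left(-219 \right)}} + \frac{27605}{27631} = \frac{86 + 47 + \frac{1}{20} \cdot 71 - \frac{71}{47}}{-140} + \frac{27605}{27631} = \left(86 + 47 + \frac{71}{20} - 71 \cdot \frac{1}{47}\right) \left(- \frac{1}{140}\right) + 27605 \cdot \frac{1}{27631} = \left(86 + 47 + \frac{71}{20} - \frac{71}{47}\right) \left(- \frac{1}{140}\right) + \frac{27605}{27631} = \frac{126937}{940} \left(- \frac{1}{140}\right) + \frac{27605}{27631} = - \frac{126937}{131600} + \frac{27605}{27631} = \frac{125421753}{3636239600}$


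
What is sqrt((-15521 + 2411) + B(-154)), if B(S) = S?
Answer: 4*I*sqrt(829) ≈ 115.17*I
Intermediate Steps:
sqrt((-15521 + 2411) + B(-154)) = sqrt((-15521 + 2411) - 154) = sqrt(-13110 - 154) = sqrt(-13264) = 4*I*sqrt(829)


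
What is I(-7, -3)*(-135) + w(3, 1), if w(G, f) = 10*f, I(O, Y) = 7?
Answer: -935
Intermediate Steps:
I(-7, -3)*(-135) + w(3, 1) = 7*(-135) + 10*1 = -945 + 10 = -935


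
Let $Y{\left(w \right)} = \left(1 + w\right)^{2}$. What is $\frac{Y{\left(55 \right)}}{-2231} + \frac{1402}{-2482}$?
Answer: $- \frac{5455707}{2768671} \approx -1.9705$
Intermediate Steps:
$\frac{Y{\left(55 \right)}}{-2231} + \frac{1402}{-2482} = \frac{\left(1 + 55\right)^{2}}{-2231} + \frac{1402}{-2482} = 56^{2} \left(- \frac{1}{2231}\right) + 1402 \left(- \frac{1}{2482}\right) = 3136 \left(- \frac{1}{2231}\right) - \frac{701}{1241} = - \frac{3136}{2231} - \frac{701}{1241} = - \frac{5455707}{2768671}$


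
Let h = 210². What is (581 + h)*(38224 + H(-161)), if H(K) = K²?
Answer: 2866062745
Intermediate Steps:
h = 44100
(581 + h)*(38224 + H(-161)) = (581 + 44100)*(38224 + (-161)²) = 44681*(38224 + 25921) = 44681*64145 = 2866062745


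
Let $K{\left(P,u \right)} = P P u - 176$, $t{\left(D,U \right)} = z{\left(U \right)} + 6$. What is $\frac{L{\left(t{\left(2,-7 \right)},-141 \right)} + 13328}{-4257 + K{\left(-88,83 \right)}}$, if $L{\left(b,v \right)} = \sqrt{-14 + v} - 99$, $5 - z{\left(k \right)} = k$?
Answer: $\frac{13229}{638319} + \frac{i \sqrt{155}}{638319} \approx 0.020725 + 1.9504 \cdot 10^{-5} i$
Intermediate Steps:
$z{\left(k \right)} = 5 - k$
$t{\left(D,U \right)} = 11 - U$ ($t{\left(D,U \right)} = \left(5 - U\right) + 6 = 11 - U$)
$L{\left(b,v \right)} = -99 + \sqrt{-14 + v}$ ($L{\left(b,v \right)} = \sqrt{-14 + v} - 99 = -99 + \sqrt{-14 + v}$)
$K{\left(P,u \right)} = -176 + u P^{2}$ ($K{\left(P,u \right)} = P^{2} u - 176 = u P^{2} - 176 = -176 + u P^{2}$)
$\frac{L{\left(t{\left(2,-7 \right)},-141 \right)} + 13328}{-4257 + K{\left(-88,83 \right)}} = \frac{\left(-99 + \sqrt{-14 - 141}\right) + 13328}{-4257 - \left(176 - 83 \left(-88\right)^{2}\right)} = \frac{\left(-99 + \sqrt{-155}\right) + 13328}{-4257 + \left(-176 + 83 \cdot 7744\right)} = \frac{\left(-99 + i \sqrt{155}\right) + 13328}{-4257 + \left(-176 + 642752\right)} = \frac{13229 + i \sqrt{155}}{-4257 + 642576} = \frac{13229 + i \sqrt{155}}{638319} = \left(13229 + i \sqrt{155}\right) \frac{1}{638319} = \frac{13229}{638319} + \frac{i \sqrt{155}}{638319}$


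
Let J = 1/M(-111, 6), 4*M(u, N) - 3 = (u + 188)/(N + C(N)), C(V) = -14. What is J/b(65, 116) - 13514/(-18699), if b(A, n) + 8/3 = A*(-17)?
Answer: 2381867270/3293249181 ≈ 0.72326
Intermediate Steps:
b(A, n) = -8/3 - 17*A (b(A, n) = -8/3 + A*(-17) = -8/3 - 17*A)
M(u, N) = ¾ + (188 + u)/(4*(-14 + N)) (M(u, N) = ¾ + ((u + 188)/(N - 14))/4 = ¾ + ((188 + u)/(-14 + N))/4 = ¾ + (188 + u)/(4*(-14 + N)))
J = -32/53 (J = 1/((146 - 111 + 3*6)/(4*(-14 + 6))) = 1/((¼)*(146 - 111 + 18)/(-8)) = 1/((¼)*(-⅛)*53) = 1/(-53/32) = -32/53 ≈ -0.60377)
J/b(65, 116) - 13514/(-18699) = -32/(53*(-8/3 - 17*65)) - 13514/(-18699) = -32/(53*(-8/3 - 1105)) - 13514*(-1/18699) = -32/(53*(-3323/3)) + 13514/18699 = -32/53*(-3/3323) + 13514/18699 = 96/176119 + 13514/18699 = 2381867270/3293249181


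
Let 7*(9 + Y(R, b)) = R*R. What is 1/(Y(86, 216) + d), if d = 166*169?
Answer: 7/203711 ≈ 3.4362e-5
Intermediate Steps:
d = 28054
Y(R, b) = -9 + R²/7 (Y(R, b) = -9 + (R*R)/7 = -9 + R²/7)
1/(Y(86, 216) + d) = 1/((-9 + (⅐)*86²) + 28054) = 1/((-9 + (⅐)*7396) + 28054) = 1/((-9 + 7396/7) + 28054) = 1/(7333/7 + 28054) = 1/(203711/7) = 7/203711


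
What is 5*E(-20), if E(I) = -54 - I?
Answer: -170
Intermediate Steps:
5*E(-20) = 5*(-54 - 1*(-20)) = 5*(-54 + 20) = 5*(-34) = -170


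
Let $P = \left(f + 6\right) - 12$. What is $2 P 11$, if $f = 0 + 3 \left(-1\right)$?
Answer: $-198$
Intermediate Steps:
$f = -3$ ($f = 0 - 3 = -3$)
$P = -9$ ($P = \left(-3 + 6\right) - 12 = 3 - 12 = -9$)
$2 P 11 = 2 \left(-9\right) 11 = \left(-18\right) 11 = -198$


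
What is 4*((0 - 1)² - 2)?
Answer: -4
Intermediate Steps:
4*((0 - 1)² - 2) = 4*((-1)² - 2) = 4*(1 - 2) = 4*(-1) = -4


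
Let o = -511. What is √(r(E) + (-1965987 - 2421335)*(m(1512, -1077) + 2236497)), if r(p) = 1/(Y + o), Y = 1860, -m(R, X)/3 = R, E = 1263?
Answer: I*√17820094835176348693/1349 ≈ 3.1293e+6*I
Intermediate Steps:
m(R, X) = -3*R
r(p) = 1/1349 (r(p) = 1/(1860 - 511) = 1/1349)
√(r(E) + (-1965987 - 2421335)*(m(1512, -1077) + 2236497)) = √(1/1349 + (-1965987 - 2421335)*(-3*1512 + 2236497)) = √(1/1349 - 4387322*(-4536 + 2236497)) = √(1/1349 - 4387322*2231961) = √(1/1349 - 9792331598442) = √(-13209855326298257/1349) = I*√17820094835176348693/1349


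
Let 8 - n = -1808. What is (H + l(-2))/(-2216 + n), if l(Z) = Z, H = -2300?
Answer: 1151/200 ≈ 5.7550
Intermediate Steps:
n = 1816 (n = 8 - 1*(-1808) = 8 + 1808 = 1816)
(H + l(-2))/(-2216 + n) = (-2300 - 2)/(-2216 + 1816) = -2302/(-400) = -2302*(-1/400) = 1151/200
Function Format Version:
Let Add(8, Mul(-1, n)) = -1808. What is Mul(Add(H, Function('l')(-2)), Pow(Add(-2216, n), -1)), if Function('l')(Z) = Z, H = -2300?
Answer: Rational(1151, 200) ≈ 5.7550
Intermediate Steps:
n = 1816 (n = Add(8, Mul(-1, -1808)) = Add(8, 1808) = 1816)
Mul(Add(H, Function('l')(-2)), Pow(Add(-2216, n), -1)) = Mul(Add(-2300, -2), Pow(Add(-2216, 1816), -1)) = Mul(-2302, Pow(-400, -1)) = Mul(-2302, Rational(-1, 400)) = Rational(1151, 200)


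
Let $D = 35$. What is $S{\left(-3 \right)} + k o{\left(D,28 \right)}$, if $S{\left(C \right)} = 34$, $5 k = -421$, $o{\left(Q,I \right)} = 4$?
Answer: $- \frac{1514}{5} \approx -302.8$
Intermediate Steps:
$k = - \frac{421}{5}$ ($k = \frac{1}{5} \left(-421\right) = - \frac{421}{5} \approx -84.2$)
$S{\left(-3 \right)} + k o{\left(D,28 \right)} = 34 - \frac{1684}{5} = - \frac{1514}{5}$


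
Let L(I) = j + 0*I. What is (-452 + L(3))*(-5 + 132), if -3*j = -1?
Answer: -172085/3 ≈ -57362.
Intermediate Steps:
j = 1/3 (j = -1/3*(-1) = 1/3 ≈ 0.33333)
L(I) = 1/3 (L(I) = 1/3 + 0*I = 1/3 + 0 = 1/3)
(-452 + L(3))*(-5 + 132) = (-452 + 1/3)*(-5 + 132) = -1355/3*127 = -172085/3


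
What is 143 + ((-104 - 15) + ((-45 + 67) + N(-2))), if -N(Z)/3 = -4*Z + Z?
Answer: 28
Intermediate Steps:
N(Z) = 9*Z (N(Z) = -3*(-4*Z + Z) = -(-9)*Z = 9*Z)
143 + ((-104 - 15) + ((-45 + 67) + N(-2))) = 143 + ((-104 - 15) + ((-45 + 67) + 9*(-2))) = 143 + (-119 + (22 - 18)) = 143 + (-119 + 4) = 143 - 115 = 28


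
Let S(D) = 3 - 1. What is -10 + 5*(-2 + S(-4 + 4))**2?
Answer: -10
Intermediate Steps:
S(D) = 2
-10 + 5*(-2 + S(-4 + 4))**2 = -10 + 5*(-2 + 2)**2 = -10 + 5*0**2 = -10 + 5*0 = -10 + 0 = -10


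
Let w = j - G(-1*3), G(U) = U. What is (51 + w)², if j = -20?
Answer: 1156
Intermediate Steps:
w = -17 (w = -20 - (-1)*3 = -20 - 1*(-3) = -20 + 3 = -17)
(51 + w)² = (51 - 17)² = 34² = 1156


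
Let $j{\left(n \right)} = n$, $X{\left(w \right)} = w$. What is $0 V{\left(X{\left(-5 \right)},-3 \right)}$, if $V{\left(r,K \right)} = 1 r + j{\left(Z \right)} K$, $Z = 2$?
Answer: $0$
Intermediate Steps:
$V{\left(r,K \right)} = r + 2 K$ ($V{\left(r,K \right)} = 1 r + 2 K = r + 2 K$)
$0 V{\left(X{\left(-5 \right)},-3 \right)} = 0 \left(-5 + 2 \left(-3\right)\right) = 0 \left(-5 - 6\right) = 0 \left(-11\right) = 0$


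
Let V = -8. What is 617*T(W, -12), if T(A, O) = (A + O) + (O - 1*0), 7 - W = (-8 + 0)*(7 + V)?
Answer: -15425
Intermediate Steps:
W = -1 (W = 7 - (-8 + 0)*(7 - 8) = 7 - (-8)*(-1) = 7 - 1*8 = 7 - 8 = -1)
T(A, O) = A + 2*O (T(A, O) = (A + O) + (O + 0) = (A + O) + O = A + 2*O)
617*T(W, -12) = 617*(-1 + 2*(-12)) = 617*(-1 - 24) = 617*(-25) = -15425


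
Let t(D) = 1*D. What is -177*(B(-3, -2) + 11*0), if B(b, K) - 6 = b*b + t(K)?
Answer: -2301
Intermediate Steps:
t(D) = D
B(b, K) = 6 + K + b**2 (B(b, K) = 6 + (b*b + K) = 6 + (b**2 + K) = 6 + (K + b**2) = 6 + K + b**2)
-177*(B(-3, -2) + 11*0) = -177*((6 - 2 + (-3)**2) + 11*0) = -177*((6 - 2 + 9) + 0) = -177*(13 + 0) = -177*13 = -2301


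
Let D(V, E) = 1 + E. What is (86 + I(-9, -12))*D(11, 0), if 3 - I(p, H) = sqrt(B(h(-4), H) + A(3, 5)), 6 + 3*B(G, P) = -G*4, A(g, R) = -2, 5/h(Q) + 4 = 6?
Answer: 89 - I*sqrt(66)/3 ≈ 89.0 - 2.708*I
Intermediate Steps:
h(Q) = 5/2 (h(Q) = 5/(-4 + 6) = 5/2)
B(G, P) = -2 - 4*G/3 (B(G, P) = -2 + (-G*4)/3 = -2 + (-4*G)/3 = -2 - 4*G/3)
I(p, H) = 3 - I*sqrt(66)/3 (I(p, H) = 3 - sqrt((-2 - 4/3*5/2) - 2) = 3 - sqrt((-2 - 10/3) - 2) = 3 - sqrt(-16/3 - 2) = 3 - sqrt(-22/3) = 3 - I*sqrt(66)/3)
(86 + I(-9, -12))*D(11, 0) = (86 + (3 - I*sqrt(66)/3))*(1 + 0) = (89 - I*sqrt(66)/3)*1 = 89 - I*sqrt(66)/3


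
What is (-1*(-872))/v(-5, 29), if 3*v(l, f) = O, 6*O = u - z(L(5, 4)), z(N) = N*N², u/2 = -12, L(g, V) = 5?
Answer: -15696/149 ≈ -105.34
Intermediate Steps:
u = -24 (u = 2*(-12) = -24)
z(N) = N³
O = -149/6 (O = (-24 - 1*5³)/6 = (-24 - 1*125)/6 = (-24 - 125)/6 = (⅙)*(-149) = -149/6 ≈ -24.833)
v(l, f) = -149/18 (v(l, f) = (⅓)*(-149/6) = -149/18)
(-1*(-872))/v(-5, 29) = (-1*(-872))/(-149/18) = 872*(-18/149) = -15696/149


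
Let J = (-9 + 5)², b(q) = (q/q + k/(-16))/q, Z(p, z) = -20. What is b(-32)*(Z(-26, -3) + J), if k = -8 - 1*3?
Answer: 27/128 ≈ 0.21094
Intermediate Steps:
k = -11 (k = -8 - 3 = -11)
b(q) = 27/(16*q) (b(q) = (q/q - 11/(-16))/q = (1 - 11*(-1/16))/q = (1 + 11/16)/q = 27/(16*q))
J = 16 (J = (-4)² = 16)
b(-32)*(Z(-26, -3) + J) = ((27/16)/(-32))*(-20 + 16) = ((27/16)*(-1/32))*(-4) = -27/512*(-4) = 27/128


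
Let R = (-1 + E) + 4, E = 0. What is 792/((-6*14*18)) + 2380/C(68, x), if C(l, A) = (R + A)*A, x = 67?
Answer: -23/1407 ≈ -0.016347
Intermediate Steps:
R = 3 (R = (-1 + 0) + 4 = -1 + 4 = 3)
C(l, A) = A*(3 + A) (C(l, A) = (3 + A)*A = A*(3 + A))
792/((-6*14*18)) + 2380/C(68, x) = 792/((-6*14*18)) + 2380/((67*(3 + 67))) = 792/((-84*18)) + 2380/((67*70)) = 792/(-1512) + 2380/4690 = 792*(-1/1512) + 2380*(1/4690) = -11/21 + 34/67 = -23/1407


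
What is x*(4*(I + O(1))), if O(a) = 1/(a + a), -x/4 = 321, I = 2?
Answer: -12840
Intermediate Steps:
x = -1284 (x = -4*321 = -1284)
O(a) = 1/(2*a)
x*(4*(I + O(1))) = -5136*(2 + (½)/1) = -5136*(2 + (½)*1) = -5136*(2 + ½) = -5136*5/2 = -1284*10 = -12840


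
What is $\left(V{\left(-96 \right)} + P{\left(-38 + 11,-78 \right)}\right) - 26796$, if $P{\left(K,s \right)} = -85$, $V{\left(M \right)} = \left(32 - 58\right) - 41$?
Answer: $-26948$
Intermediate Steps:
$V{\left(M \right)} = -67$ ($V{\left(M \right)} = -26 - 41 = -67$)
$\left(V{\left(-96 \right)} + P{\left(-38 + 11,-78 \right)}\right) - 26796 = \left(-67 - 85\right) - 26796 = -152 - 26796 = -26948$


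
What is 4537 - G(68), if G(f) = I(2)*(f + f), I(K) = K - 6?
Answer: 5081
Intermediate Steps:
I(K) = -6 + K
G(f) = -8*f (G(f) = (-6 + 2)*(f + f) = -8*f)
4537 - G(68) = 4537 - (-8)*68 = 4537 - 1*(-544) = 4537 + 544 = 5081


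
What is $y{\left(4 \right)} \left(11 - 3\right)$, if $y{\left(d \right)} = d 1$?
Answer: $32$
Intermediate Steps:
$y{\left(d \right)} = d$
$y{\left(4 \right)} \left(11 - 3\right) = 4 \left(11 - 3\right) = 4 \cdot 8 = 32$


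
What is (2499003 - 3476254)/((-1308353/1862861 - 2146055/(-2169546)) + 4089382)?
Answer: -3949621122810969606/16527494634787662109 ≈ -0.23897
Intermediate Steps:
(2499003 - 3476254)/((-1308353/1862861 - 2146055/(-2169546)) + 4089382) = -977251/((-1308353*1/1862861 - 2146055*(-1/2169546)) + 4089382) = -977251/((-1308353/1862861 + 2146055/2169546) + 4089382) = -977251/(1159270145617/4041562631106 + 4089382) = -977251/16527494634787662109/4041562631106 = -977251*4041562631106/16527494634787662109 = -3949621122810969606/16527494634787662109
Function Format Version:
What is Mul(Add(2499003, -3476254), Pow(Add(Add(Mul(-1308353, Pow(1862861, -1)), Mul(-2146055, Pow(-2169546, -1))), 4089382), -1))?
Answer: Rational(-3949621122810969606, 16527494634787662109) ≈ -0.23897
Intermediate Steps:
Mul(Add(2499003, -3476254), Pow(Add(Add(Mul(-1308353, Pow(1862861, -1)), Mul(-2146055, Pow(-2169546, -1))), 4089382), -1)) = Mul(-977251, Pow(Add(Add(Mul(-1308353, Rational(1, 1862861)), Mul(-2146055, Rational(-1, 2169546))), 4089382), -1)) = Mul(-977251, Pow(Add(Add(Rational(-1308353, 1862861), Rational(2146055, 2169546)), 4089382), -1)) = Mul(-977251, Pow(Add(Rational(1159270145617, 4041562631106), 4089382), -1)) = Mul(-977251, Pow(Rational(16527494634787662109, 4041562631106), -1)) = Mul(-977251, Rational(4041562631106, 16527494634787662109)) = Rational(-3949621122810969606, 16527494634787662109)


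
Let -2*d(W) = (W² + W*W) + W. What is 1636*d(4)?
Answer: -29448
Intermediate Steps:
d(W) = -W² - W/2 (d(W) = -((W² + W*W) + W)/2 = -((W² + W²) + W)/2 = -(2*W² + W)/2 = -(W + 2*W²)/2 = -W² - W/2)
1636*d(4) = 1636*(-1*4*(½ + 4)) = 1636*(-1*4*9/2) = 1636*(-18) = -29448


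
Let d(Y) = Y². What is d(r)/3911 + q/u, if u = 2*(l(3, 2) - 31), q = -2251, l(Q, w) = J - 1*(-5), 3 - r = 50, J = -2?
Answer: 8927365/219016 ≈ 40.761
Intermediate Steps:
r = -47 (r = 3 - 1*50 = 3 - 50 = -47)
l(Q, w) = 3 (l(Q, w) = -2 - 1*(-5) = -2 + 5 = 3)
u = -56 (u = 2*(3 - 31) = 2*(-28) = -56)
d(r)/3911 + q/u = (-47)²/3911 - 2251/(-56) = 2209*(1/3911) - 2251*(-1/56) = 2209/3911 + 2251/56 = 8927365/219016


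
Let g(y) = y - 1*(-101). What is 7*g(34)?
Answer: 945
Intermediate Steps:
g(y) = 101 + y (g(y) = y + 101 = 101 + y)
7*g(34) = 7*(101 + 34) = 7*135 = 945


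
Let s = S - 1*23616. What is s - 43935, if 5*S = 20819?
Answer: -316936/5 ≈ -63387.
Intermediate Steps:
S = 20819/5 (S = (1/5)*20819 = 20819/5 ≈ 4163.8)
s = -97261/5 (s = 20819/5 - 1*23616 = 20819/5 - 23616 = -97261/5 ≈ -19452.)
s - 43935 = -97261/5 - 43935 = -316936/5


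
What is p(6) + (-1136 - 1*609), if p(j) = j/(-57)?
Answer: -33157/19 ≈ -1745.1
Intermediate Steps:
p(j) = -j/57 (p(j) = j*(-1/57) = -j/57)
p(6) + (-1136 - 1*609) = -1/57*6 + (-1136 - 1*609) = -2/19 + (-1136 - 609) = -2/19 - 1745 = -33157/19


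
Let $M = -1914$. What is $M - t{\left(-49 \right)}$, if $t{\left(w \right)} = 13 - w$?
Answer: $-1976$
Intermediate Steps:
$M - t{\left(-49 \right)} = -1914 - \left(13 - -49\right) = -1914 - \left(13 + 49\right) = -1914 - 62 = -1976$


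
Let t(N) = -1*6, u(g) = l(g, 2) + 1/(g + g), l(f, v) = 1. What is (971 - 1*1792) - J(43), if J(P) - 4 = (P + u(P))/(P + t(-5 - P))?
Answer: -2628935/3182 ≈ -826.19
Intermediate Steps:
u(g) = 1 + 1/(2*g) (u(g) = 1 + 1/(g + g) = 1 + 1/(2*g))
t(N) = -6
J(P) = 4 + (P + (½ + P)/P)/(-6 + P) (J(P) = 4 + (P + (½ + P)/P)/(P - 6) = 4 + (P + (½ + P)/P)/(-6 + P))
(971 - 1*1792) - J(43) = (971 - 1*1792) - (½ + 43*(-23 + 5*43))/(43*(-6 + 43)) = (971 - 1792) - (½ + 43*(-23 + 215))/(43*37) = -821 - (½ + 43*192)/(43*37) = -821 - (½ + 8256)/(43*37) = -821 - 16513/(43*37*2) = -821 - 1*16513/3182 = -821 - 16513/3182 = -2628935/3182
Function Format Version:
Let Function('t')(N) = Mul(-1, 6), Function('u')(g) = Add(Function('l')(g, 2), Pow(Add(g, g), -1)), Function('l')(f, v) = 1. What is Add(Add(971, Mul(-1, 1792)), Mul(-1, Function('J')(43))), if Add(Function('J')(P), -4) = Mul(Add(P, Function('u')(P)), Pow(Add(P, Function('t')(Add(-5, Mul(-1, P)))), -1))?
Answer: Rational(-2628935, 3182) ≈ -826.19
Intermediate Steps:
Function('u')(g) = Add(1, Mul(Rational(1, 2), Pow(g, -1))) (Function('u')(g) = Add(1, Pow(Add(g, g), -1)) = Add(1, Pow(Mul(2, g), -1)) = Add(1, Mul(Rational(1, 2), Pow(g, -1))))
Function('t')(N) = -6
Function('J')(P) = Add(4, Mul(Pow(Add(-6, P), -1), Add(P, Mul(Pow(P, -1), Add(Rational(1, 2), P))))) (Function('J')(P) = Add(4, Mul(Add(P, Mul(Pow(P, -1), Add(Rational(1, 2), P))), Pow(Add(P, -6), -1))) = Add(4, Mul(Add(P, Mul(Pow(P, -1), Add(Rational(1, 2), P))), Pow(Add(-6, P), -1))) = Add(4, Mul(Pow(Add(-6, P), -1), Add(P, Mul(Pow(P, -1), Add(Rational(1, 2), P))))))
Add(Add(971, Mul(-1, 1792)), Mul(-1, Function('J')(43))) = Add(Add(971, Mul(-1, 1792)), Mul(-1, Mul(Pow(43, -1), Pow(Add(-6, 43), -1), Add(Rational(1, 2), Mul(43, Add(-23, Mul(5, 43))))))) = Add(Add(971, -1792), Mul(-1, Mul(Rational(1, 43), Pow(37, -1), Add(Rational(1, 2), Mul(43, Add(-23, 215)))))) = Add(-821, Mul(-1, Mul(Rational(1, 43), Rational(1, 37), Add(Rational(1, 2), Mul(43, 192))))) = Add(-821, Mul(-1, Mul(Rational(1, 43), Rational(1, 37), Add(Rational(1, 2), 8256)))) = Add(-821, Mul(-1, Mul(Rational(1, 43), Rational(1, 37), Rational(16513, 2)))) = Add(-821, Mul(-1, Rational(16513, 3182))) = Add(-821, Rational(-16513, 3182)) = Rational(-2628935, 3182)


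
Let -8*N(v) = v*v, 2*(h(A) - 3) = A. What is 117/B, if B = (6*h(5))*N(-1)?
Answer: -312/11 ≈ -28.364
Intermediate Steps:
h(A) = 3 + A/2
N(v) = -v²/8 (N(v) = -v*v/8 = -v²/8)
B = -33/8 (B = (6*(3 + (½)*5))*(-⅛*(-1)²) = (6*(3 + 5/2))*(-⅛*1) = (6*(11/2))*(-⅛) = 33*(-⅛) = -33/8 ≈ -4.1250)
117/B = 117/(-33/8) = 117*(-8/33) = -312/11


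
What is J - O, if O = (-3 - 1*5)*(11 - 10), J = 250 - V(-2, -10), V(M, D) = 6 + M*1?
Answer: 254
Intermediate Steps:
V(M, D) = 6 + M
J = 246 (J = 250 - (6 - 2) = 250 - 1*4 = 250 - 4 = 246)
O = -8 (O = (-3 - 5)*1 = -8*1 = -8)
J - O = 246 - 1*(-8) = 246 + 8 = 254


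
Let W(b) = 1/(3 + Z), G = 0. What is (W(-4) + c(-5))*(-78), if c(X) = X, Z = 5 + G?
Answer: 1521/4 ≈ 380.25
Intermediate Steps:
Z = 5 (Z = 5 + 0 = 5)
W(b) = ⅛ (W(b) = 1/(3 + 5) = 1/8 = ⅛)
(W(-4) + c(-5))*(-78) = (⅛ - 5)*(-78) = -39/8*(-78) = 1521/4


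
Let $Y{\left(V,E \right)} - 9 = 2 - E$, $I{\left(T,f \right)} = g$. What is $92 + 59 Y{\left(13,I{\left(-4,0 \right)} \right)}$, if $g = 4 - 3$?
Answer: $682$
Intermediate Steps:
$g = 1$ ($g = 4 - 3 = 1$)
$I{\left(T,f \right)} = 1$
$Y{\left(V,E \right)} = 11 - E$ ($Y{\left(V,E \right)} = 9 - \left(-2 + E\right) = 11 - E$)
$92 + 59 Y{\left(13,I{\left(-4,0 \right)} \right)} = 92 + 59 \left(11 - 1\right) = 92 + 59 \cdot 10 = 92 + 590 = 682$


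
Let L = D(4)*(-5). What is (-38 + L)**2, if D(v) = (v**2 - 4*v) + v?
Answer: 3364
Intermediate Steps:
D(v) = v**2 - 3*v
L = -20 (L = (4*(-3 + 4))*(-5) = (4*1)*(-5) = 4*(-5) = -20)
(-38 + L)**2 = (-38 - 20)**2 = (-58)**2 = 3364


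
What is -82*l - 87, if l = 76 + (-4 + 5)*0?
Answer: -6319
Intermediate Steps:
l = 76 (l = 76 + 1*0 = 76 + 0 = 76)
-82*l - 87 = -82*76 - 87 = -6232 - 87 = -6319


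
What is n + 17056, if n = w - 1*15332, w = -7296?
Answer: -5572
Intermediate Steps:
n = -22628 (n = -7296 - 1*15332 = -7296 - 15332 = -22628)
n + 17056 = -22628 + 17056 = -5572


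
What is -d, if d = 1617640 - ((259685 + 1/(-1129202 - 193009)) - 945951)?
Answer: -3046249856167/1322211 ≈ -2.3039e+6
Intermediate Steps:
d = 3046249856167/1322211 (d = 1617640 - ((259685 + 1/(-1322211)) - 945951) = 1617640 - ((259685 - 1/1322211) - 945951) = 1617640 - (343358363534/1322211 - 945951) = 1617640 - 1*(-907388454127/1322211) = 1617640 + 907388454127/1322211 = 3046249856167/1322211 ≈ 2.3039e+6)
-d = -1*3046249856167/1322211 = -3046249856167/1322211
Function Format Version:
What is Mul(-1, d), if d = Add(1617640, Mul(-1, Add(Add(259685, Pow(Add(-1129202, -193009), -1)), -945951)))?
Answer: Rational(-3046249856167, 1322211) ≈ -2.3039e+6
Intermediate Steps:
d = Rational(3046249856167, 1322211) (d = Add(1617640, Mul(-1, Add(Add(259685, Pow(-1322211, -1)), -945951))) = Add(1617640, Mul(-1, Add(Add(259685, Rational(-1, 1322211)), -945951))) = Add(1617640, Mul(-1, Add(Rational(343358363534, 1322211), -945951))) = Add(1617640, Mul(-1, Rational(-907388454127, 1322211))) = Add(1617640, Rational(907388454127, 1322211)) = Rational(3046249856167, 1322211) ≈ 2.3039e+6)
Mul(-1, d) = Mul(-1, Rational(3046249856167, 1322211)) = Rational(-3046249856167, 1322211)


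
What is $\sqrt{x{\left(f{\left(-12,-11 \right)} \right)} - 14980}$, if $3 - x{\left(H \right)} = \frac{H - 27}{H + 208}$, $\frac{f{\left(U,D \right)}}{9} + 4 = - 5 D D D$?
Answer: $\frac{i \sqrt{54041276240497}}{60067} \approx 122.38 i$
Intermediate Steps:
$f{\left(U,D \right)} = -36 - 45 D^{3}$ ($f{\left(U,D \right)} = -36 + 9 - 5 D D D = -36 + 9 - 5 D^{2} D = -36 + 9 \left(- 5 D^{3}\right) = -36 - 45 D^{3}$)
$x{\left(H \right)} = 3 - \frac{-27 + H}{208 + H}$ ($x{\left(H \right)} = 3 - \frac{H - 27}{H + 208} = 3 - \frac{-27 + H}{208 + H}$)
$\sqrt{x{\left(f{\left(-12,-11 \right)} \right)} - 14980} = \sqrt{\frac{651 + 2 \left(-36 - 45 \left(-11\right)^{3}\right)}{208 - \left(36 + 45 \left(-11\right)^{3}\right)} - 14980} = \sqrt{\frac{651 + 2 \left(-36 - -59895\right)}{208 - -59859} - 14980} = \sqrt{\frac{651 + 2 \left(-36 + 59895\right)}{208 + \left(-36 + 59895\right)} - 14980} = \sqrt{\frac{651 + 2 \cdot 59859}{208 + 59859} - 14980} = \sqrt{\frac{651 + 119718}{60067} - 14980} = \sqrt{\frac{1}{60067} \cdot 120369 - 14980} = \sqrt{\frac{120369}{60067} - 14980} = \sqrt{- \frac{899683291}{60067}} = \frac{i \sqrt{54041276240497}}{60067}$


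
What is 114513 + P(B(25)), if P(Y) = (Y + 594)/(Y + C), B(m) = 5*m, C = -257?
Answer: 15114997/132 ≈ 1.1451e+5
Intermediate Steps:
P(Y) = (594 + Y)/(-257 + Y) (P(Y) = (Y + 594)/(Y - 257) = (594 + Y)/(-257 + Y))
114513 + P(B(25)) = 114513 + (594 + 5*25)/(-257 + 5*25) = 114513 + (594 + 125)/(-257 + 125) = 114513 + 719/(-132) = 114513 - 1/132*719 = 114513 - 719/132 = 15114997/132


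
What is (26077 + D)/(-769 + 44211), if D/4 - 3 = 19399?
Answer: 103685/43442 ≈ 2.3867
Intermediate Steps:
D = 77608 (D = 12 + 4*19399 = 12 + 77596 = 77608)
(26077 + D)/(-769 + 44211) = (26077 + 77608)/(-769 + 44211) = 103685/43442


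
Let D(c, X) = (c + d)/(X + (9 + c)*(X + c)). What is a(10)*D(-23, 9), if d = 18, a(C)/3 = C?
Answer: -30/41 ≈ -0.73171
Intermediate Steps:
a(C) = 3*C
D(c, X) = (18 + c)/(X + (9 + c)*(X + c)) (D(c, X) = (c + 18)/(X + (9 + c)*(X + c)) = (18 + c)/(X + (9 + c)*(X + c)))
a(10)*D(-23, 9) = (3*10)*((18 - 23)/((-23)² + 9*(-23) + 10*9 + 9*(-23))) = 30*(-5/(529 - 207 + 90 - 207)) = 30*(-5/205) = 30*((1/205)*(-5)) = 30*(-1/41) = -30/41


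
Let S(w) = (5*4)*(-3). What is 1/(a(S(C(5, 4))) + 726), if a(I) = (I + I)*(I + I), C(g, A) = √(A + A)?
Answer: 1/15126 ≈ 6.6111e-5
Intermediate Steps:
C(g, A) = √2*√A (C(g, A) = √(2*A) = √2*√A)
S(w) = -60 (S(w) = 20*(-3) = -60)
a(I) = 4*I² (a(I) = (2*I)*(2*I) = 4*I²)
1/(a(S(C(5, 4))) + 726) = 1/(4*(-60)² + 726) = 1/(4*3600 + 726) = 1/(14400 + 726) = 1/15126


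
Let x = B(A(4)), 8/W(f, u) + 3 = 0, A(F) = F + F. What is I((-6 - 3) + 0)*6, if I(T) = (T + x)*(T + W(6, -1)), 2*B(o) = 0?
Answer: 630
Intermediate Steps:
A(F) = 2*F
B(o) = 0 (B(o) = (1/2)*0 = 0)
W(f, u) = -8/3 (W(f, u) = 8/(-3 + 0) = 8/(-3) = 8*(-1/3) = -8/3)
x = 0
I(T) = T*(-8/3 + T) (I(T) = (T + 0)*(T - 8/3) = T*(-8/3 + T))
I((-6 - 3) + 0)*6 = (((-6 - 3) + 0)*(-8 + 3*((-6 - 3) + 0))/3)*6 = ((-9 + 0)*(-8 + 3*(-9 + 0))/3)*6 = ((1/3)*(-9)*(-8 + 3*(-9)))*6 = ((1/3)*(-9)*(-8 - 27))*6 = ((1/3)*(-9)*(-35))*6 = 105*6 = 630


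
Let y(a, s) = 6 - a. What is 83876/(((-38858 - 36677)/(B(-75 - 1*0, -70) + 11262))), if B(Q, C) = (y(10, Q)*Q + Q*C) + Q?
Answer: -1403832612/75535 ≈ -18585.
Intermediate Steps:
B(Q, C) = -3*Q + C*Q (B(Q, C) = ((6 - 1*10)*Q + Q*C) + Q = ((6 - 10)*Q + C*Q) + Q = (-4*Q + C*Q) + Q = -3*Q + C*Q)
83876/(((-38858 - 36677)/(B(-75 - 1*0, -70) + 11262))) = 83876/(((-38858 - 36677)/((-75 - 1*0)*(-3 - 70) + 11262))) = 83876/((-75535/((-75 + 0)*(-73) + 11262))) = 83876/((-75535/(-75*(-73) + 11262))) = 83876/((-75535/(5475 + 11262))) = 83876/((-75535/16737)) = 83876/((-75535*1/16737)) = 83876/(-75535/16737) = 83876*(-16737/75535) = -1403832612/75535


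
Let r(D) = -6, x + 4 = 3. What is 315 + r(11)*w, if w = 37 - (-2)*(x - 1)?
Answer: 117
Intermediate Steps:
x = -1 (x = -4 + 3 = -1)
w = 33 (w = 37 - (-2)*(-1 - 1) = 37 - (-2)*(-2) = 37 - 1*4 = 37 - 4 = 33)
315 + r(11)*w = 315 - 6*33 = 315 - 198 = 117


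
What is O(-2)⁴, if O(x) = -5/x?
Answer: 625/16 ≈ 39.063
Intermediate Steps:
O(-2)⁴ = (-5/(-2))⁴ = (-5*(-½))⁴ = (5/2)⁴ = 625/16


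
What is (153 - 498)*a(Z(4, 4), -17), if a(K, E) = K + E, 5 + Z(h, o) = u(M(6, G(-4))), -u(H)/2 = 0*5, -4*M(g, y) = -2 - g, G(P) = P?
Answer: 7590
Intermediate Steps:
M(g, y) = ½ + g/4 (M(g, y) = -(-2 - g)/4 = ½ + g/4)
u(H) = 0 (u(H) = -0*5 = -2*0 = 0)
Z(h, o) = -5 (Z(h, o) = -5 + 0 = -5)
a(K, E) = E + K
(153 - 498)*a(Z(4, 4), -17) = (153 - 498)*(-17 - 5) = -345*(-22) = 7590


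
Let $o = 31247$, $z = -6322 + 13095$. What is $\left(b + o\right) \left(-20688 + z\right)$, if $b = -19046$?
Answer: $-169776915$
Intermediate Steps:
$z = 6773$
$\left(b + o\right) \left(-20688 + z\right) = \left(-19046 + 31247\right) \left(-20688 + 6773\right) = 12201 \left(-13915\right) = -169776915$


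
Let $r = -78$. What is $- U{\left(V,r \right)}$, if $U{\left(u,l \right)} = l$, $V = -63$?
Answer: $78$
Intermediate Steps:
$- U{\left(V,r \right)} = \left(-1\right) \left(-78\right) = 78$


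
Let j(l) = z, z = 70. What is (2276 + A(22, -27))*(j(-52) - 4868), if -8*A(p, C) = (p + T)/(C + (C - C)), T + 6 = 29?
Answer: -131054971/12 ≈ -1.0921e+7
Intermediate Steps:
T = 23 (T = -6 + 29 = 23)
j(l) = 70
A(p, C) = -(23 + p)/(8*C) (A(p, C) = -(p + 23)/(8*(C + (C - C))) = -(23 + p)/(8*(C + 0)) = -(23 + p)/(8*C))
(2276 + A(22, -27))*(j(-52) - 4868) = (2276 + (⅛)*(-23 - 1*22)/(-27))*(70 - 4868) = (2276 + (⅛)*(-1/27)*(-23 - 22))*(-4798) = (2276 + (⅛)*(-1/27)*(-45))*(-4798) = (2276 + 5/24)*(-4798) = (54629/24)*(-4798) = -131054971/12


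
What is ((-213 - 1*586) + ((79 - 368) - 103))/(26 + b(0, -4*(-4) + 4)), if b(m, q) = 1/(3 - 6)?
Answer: -3573/77 ≈ -46.403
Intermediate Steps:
b(m, q) = -⅓ (b(m, q) = 1/(-3) = -⅓)
((-213 - 1*586) + ((79 - 368) - 103))/(26 + b(0, -4*(-4) + 4)) = ((-213 - 1*586) + ((79 - 368) - 103))/(26 - ⅓) = ((-213 - 586) + (-289 - 103))/(77/3) = (-799 - 392)*(3/77) = -1191*3/77 = -3573/77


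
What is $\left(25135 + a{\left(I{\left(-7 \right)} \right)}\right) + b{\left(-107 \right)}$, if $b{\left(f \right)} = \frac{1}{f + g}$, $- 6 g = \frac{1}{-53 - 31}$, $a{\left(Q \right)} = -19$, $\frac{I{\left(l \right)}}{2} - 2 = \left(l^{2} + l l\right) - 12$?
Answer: $\frac{1354430028}{53927} \approx 25116.0$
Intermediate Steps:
$I{\left(l \right)} = -20 + 4 l^{2}$ ($I{\left(l \right)} = 4 + 2 \left(\left(l^{2} + l l\right) - 12\right) = 4 + 2 \left(\left(l^{2} + l^{2}\right) - 12\right) = 4 + 2 \left(2 l^{2} - 12\right) = 4 + 2 \left(-12 + 2 l^{2}\right) = 4 + \left(-24 + 4 l^{2}\right) = -20 + 4 l^{2}$)
$g = \frac{1}{504}$ ($g = - \frac{1}{6 \left(-53 - 31\right)} = - \frac{1}{6 \left(-84\right)} = \left(- \frac{1}{6}\right) \left(- \frac{1}{84}\right) = \frac{1}{504} \approx 0.0019841$)
$b{\left(f \right)} = \frac{1}{\frac{1}{504} + f}$ ($b{\left(f \right)} = \frac{1}{f + \frac{1}{504}} = \frac{1}{\frac{1}{504} + f}$)
$\left(25135 + a{\left(I{\left(-7 \right)} \right)}\right) + b{\left(-107 \right)} = \left(25135 - 19\right) + \frac{504}{1 + 504 \left(-107\right)} = 25116 + \frac{504}{1 - 53928} = 25116 + \frac{504}{-53927} = 25116 + 504 \left(- \frac{1}{53927}\right) = 25116 - \frac{504}{53927} = \frac{1354430028}{53927}$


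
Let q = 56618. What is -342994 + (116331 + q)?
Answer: -170045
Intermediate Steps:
-342994 + (116331 + q) = -342994 + (116331 + 56618) = -342994 + 172949 = -170045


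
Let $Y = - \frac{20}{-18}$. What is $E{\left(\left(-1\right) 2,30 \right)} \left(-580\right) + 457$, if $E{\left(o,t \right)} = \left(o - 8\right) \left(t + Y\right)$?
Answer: $\frac{1628113}{9} \approx 1.809 \cdot 10^{5}$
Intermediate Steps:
$Y = \frac{10}{9}$ ($Y = \left(-20\right) \left(- \frac{1}{18}\right) = \frac{10}{9} \approx 1.1111$)
$E{\left(o,t \right)} = \left(-8 + o\right) \left(\frac{10}{9} + t\right)$ ($E{\left(o,t \right)} = \left(o - 8\right) \left(t + \frac{10}{9}\right) = \left(-8 + o\right) \left(\frac{10}{9} + t\right)$)
$E{\left(\left(-1\right) 2,30 \right)} \left(-580\right) + 457 = \left(- \frac{80}{9} - 240 + \frac{10 \left(\left(-1\right) 2\right)}{9} + \left(-1\right) 2 \cdot 30\right) \left(-580\right) + 457 = \left(- \frac{80}{9} - 240 + \frac{10}{9} \left(-2\right) - 60\right) \left(-580\right) + 457 = \left(- \frac{80}{9} - 240 - \frac{20}{9} - 60\right) \left(-580\right) + 457 = \left(- \frac{2800}{9}\right) \left(-580\right) + 457 = \frac{1624000}{9} + 457 = \frac{1628113}{9}$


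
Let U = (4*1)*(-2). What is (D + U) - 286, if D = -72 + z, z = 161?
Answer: -205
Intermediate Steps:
D = 89 (D = -72 + 161 = 89)
U = -8 (U = 4*(-2) = -8)
(D + U) - 286 = (89 - 8) - 286 = 81 - 286 = -205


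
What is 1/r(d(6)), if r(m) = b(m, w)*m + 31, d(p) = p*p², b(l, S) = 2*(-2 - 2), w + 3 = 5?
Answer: -1/1697 ≈ -0.00058927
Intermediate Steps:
w = 2 (w = -3 + 5 = 2)
b(l, S) = -8 (b(l, S) = 2*(-4) = -8)
d(p) = p³
r(m) = 31 - 8*m (r(m) = -8*m + 31 = 31 - 8*m)
1/r(d(6)) = 1/(31 - 8*6³) = 1/(31 - 8*216) = 1/(31 - 1728) = 1/(-1697) = -1/1697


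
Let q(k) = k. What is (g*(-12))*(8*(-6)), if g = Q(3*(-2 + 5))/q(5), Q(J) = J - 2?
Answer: 4032/5 ≈ 806.40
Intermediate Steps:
Q(J) = -2 + J
g = 7/5 (g = (-2 + 3*(-2 + 5))/5 = (-2 + 3*3)*(⅕) = (-2 + 9)*(⅕) = 7*(⅕) = 7/5 ≈ 1.4000)
(g*(-12))*(8*(-6)) = ((7/5)*(-12))*(8*(-6)) = -84/5*(-48) = 4032/5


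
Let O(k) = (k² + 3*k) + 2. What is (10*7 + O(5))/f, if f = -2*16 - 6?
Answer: -56/19 ≈ -2.9474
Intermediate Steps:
O(k) = 2 + k² + 3*k
f = -38 (f = -32 - 6 = -38)
(10*7 + O(5))/f = (10*7 + (2 + 5² + 3*5))/(-38) = (70 + (2 + 25 + 15))*(-1/38) = (70 + 42)*(-1/38) = 112*(-1/38) = -56/19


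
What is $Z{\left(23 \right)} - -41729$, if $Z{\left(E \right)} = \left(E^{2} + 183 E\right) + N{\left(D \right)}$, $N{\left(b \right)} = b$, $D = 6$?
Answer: $46473$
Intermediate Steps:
$Z{\left(E \right)} = 6 + E^{2} + 183 E$ ($Z{\left(E \right)} = \left(E^{2} + 183 E\right) + 6 = 6 + E^{2} + 183 E$)
$Z{\left(23 \right)} - -41729 = \left(6 + 23^{2} + 183 \cdot 23\right) - -41729 = \left(6 + 529 + 4209\right) + 41729 = 4744 + 41729 = 46473$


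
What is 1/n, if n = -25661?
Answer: -1/25661 ≈ -3.8970e-5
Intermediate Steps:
1/n = 1/(-25661) = -1/25661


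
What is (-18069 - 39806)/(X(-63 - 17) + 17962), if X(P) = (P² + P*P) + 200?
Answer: -57875/30962 ≈ -1.8692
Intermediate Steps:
X(P) = 200 + 2*P² (X(P) = (P² + P²) + 200 = 2*P² + 200 = 200 + 2*P²)
(-18069 - 39806)/(X(-63 - 17) + 17962) = (-18069 - 39806)/((200 + 2*(-63 - 17)²) + 17962) = -57875/((200 + 2*(-80)²) + 17962) = -57875/((200 + 2*6400) + 17962) = -57875/((200 + 12800) + 17962) = -57875/(13000 + 17962) = -57875/30962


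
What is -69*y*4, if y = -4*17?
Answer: 18768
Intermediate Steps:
y = -68
-69*y*4 = -69*(-68)*4 = 4692*4 = 18768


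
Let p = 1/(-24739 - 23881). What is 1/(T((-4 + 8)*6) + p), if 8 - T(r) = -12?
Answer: 48620/972399 ≈ 0.050000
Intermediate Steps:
T(r) = 20 (T(r) = 8 - 1*(-12) = 8 + 12 = 20)
p = -1/48620 (p = 1/(-48620) = -1/48620 ≈ -2.0568e-5)
1/(T((-4 + 8)*6) + p) = 1/(20 - 1/48620) = 1/(972399/48620) = 48620/972399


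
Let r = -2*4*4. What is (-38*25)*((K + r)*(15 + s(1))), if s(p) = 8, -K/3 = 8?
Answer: 1223600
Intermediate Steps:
K = -24 (K = -3*8 = -24)
r = -32 (r = -8*4 = -32)
(-38*25)*((K + r)*(15 + s(1))) = (-38*25)*((-24 - 32)*(15 + 8)) = -(-53200)*23 = -950*(-1288) = 1223600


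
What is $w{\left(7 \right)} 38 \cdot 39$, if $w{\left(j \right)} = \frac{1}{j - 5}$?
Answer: $741$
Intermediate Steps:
$w{\left(j \right)} = \frac{1}{-5 + j}$
$w{\left(7 \right)} 38 \cdot 39 = \frac{1}{-5 + 7} \cdot 38 \cdot 39 = \frac{1}{2} \cdot 38 \cdot 39 = 19 \cdot 39 = 741$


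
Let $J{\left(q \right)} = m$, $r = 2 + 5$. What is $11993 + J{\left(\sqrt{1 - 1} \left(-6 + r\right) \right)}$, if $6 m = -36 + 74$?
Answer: $\frac{35998}{3} \approx 11999.0$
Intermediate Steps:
$r = 7$
$m = \frac{19}{3}$ ($m = \frac{-36 + 74}{6} = \frac{1}{6} \cdot 38 = \frac{19}{3} \approx 6.3333$)
$J{\left(q \right)} = \frac{19}{3}$
$11993 + J{\left(\sqrt{1 - 1} \left(-6 + r\right) \right)} = 11993 + \frac{19}{3} = \frac{35998}{3}$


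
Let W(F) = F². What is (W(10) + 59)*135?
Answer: 21465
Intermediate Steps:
(W(10) + 59)*135 = (10² + 59)*135 = (100 + 59)*135 = 159*135 = 21465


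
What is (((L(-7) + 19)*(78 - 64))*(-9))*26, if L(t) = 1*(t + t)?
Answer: -16380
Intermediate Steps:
L(t) = 2*t (L(t) = 1*(2*t) = 2*t)
(((L(-7) + 19)*(78 - 64))*(-9))*26 = (((2*(-7) + 19)*(78 - 64))*(-9))*26 = (((-14 + 19)*14)*(-9))*26 = ((5*14)*(-9))*26 = (70*(-9))*26 = -630*26 = -16380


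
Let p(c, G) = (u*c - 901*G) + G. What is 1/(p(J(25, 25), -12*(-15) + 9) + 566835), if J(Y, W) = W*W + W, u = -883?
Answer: -1/177215 ≈ -5.6429e-6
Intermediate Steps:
J(Y, W) = W + W**2 (J(Y, W) = W**2 + W = W + W**2)
p(c, G) = -900*G - 883*c (p(c, G) = (-883*c - 901*G) + G = (-901*G - 883*c) + G = -900*G - 883*c)
1/(p(J(25, 25), -12*(-15) + 9) + 566835) = 1/((-900*(-12*(-15) + 9) - 22075*(1 + 25)) + 566835) = 1/((-900*(180 + 9) - 22075*26) + 566835) = 1/((-900*189 - 883*650) + 566835) = 1/((-170100 - 573950) + 566835) = 1/(-744050 + 566835) = 1/(-177215) = -1/177215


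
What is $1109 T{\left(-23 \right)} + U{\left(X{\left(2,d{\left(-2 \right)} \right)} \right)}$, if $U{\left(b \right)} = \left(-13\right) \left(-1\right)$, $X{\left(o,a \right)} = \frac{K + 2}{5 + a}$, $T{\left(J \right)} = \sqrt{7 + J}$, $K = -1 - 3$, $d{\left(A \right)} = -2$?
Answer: $13 + 4436 i \approx 13.0 + 4436.0 i$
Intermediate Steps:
$K = -4$ ($K = -1 - 3 = -4$)
$X{\left(o,a \right)} = - \frac{2}{5 + a}$ ($X{\left(o,a \right)} = \frac{-4 + 2}{5 + a} = - \frac{2}{5 + a}$)
$U{\left(b \right)} = 13$
$1109 T{\left(-23 \right)} + U{\left(X{\left(2,d{\left(-2 \right)} \right)} \right)} = 1109 \sqrt{7 - 23} + 13 = 1109 \sqrt{-16} + 13 = 1109 \cdot 4 i + 13 = 4436 i + 13 = 13 + 4436 i$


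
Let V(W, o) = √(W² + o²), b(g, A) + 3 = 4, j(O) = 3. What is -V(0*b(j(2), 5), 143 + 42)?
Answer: -185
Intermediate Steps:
b(g, A) = 1 (b(g, A) = -3 + 4 = 1)
-V(0*b(j(2), 5), 143 + 42) = -√((0*1)² + (143 + 42)²) = -√(0² + 185²) = -√(0 + 34225) = -√34225 = -1*185 = -185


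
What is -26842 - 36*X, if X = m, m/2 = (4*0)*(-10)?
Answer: -26842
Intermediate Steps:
m = 0 (m = 2*((4*0)*(-10)) = 2*(0*(-10)) = 2*0 = 0)
X = 0
-26842 - 36*X = -26842 - 36*0 = -26842 - 1*0 = -26842 + 0 = -26842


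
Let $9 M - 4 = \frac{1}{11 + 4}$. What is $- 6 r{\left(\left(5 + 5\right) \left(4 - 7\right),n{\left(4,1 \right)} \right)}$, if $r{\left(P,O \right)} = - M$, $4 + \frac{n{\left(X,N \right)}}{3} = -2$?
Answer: $\frac{122}{45} \approx 2.7111$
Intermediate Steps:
$M = \frac{61}{135}$ ($M = \frac{4}{9} + \frac{1}{9 \left(11 + 4\right)} = \frac{4}{9} + \frac{1}{9 \cdot 15} = \frac{4}{9} + \frac{1}{9} \cdot \frac{1}{15} = \frac{4}{9} + \frac{1}{135} = \frac{61}{135} \approx 0.45185$)
$n{\left(X,N \right)} = -18$ ($n{\left(X,N \right)} = -12 + 3 \left(-2\right) = -12 - 6 = -18$)
$r{\left(P,O \right)} = - \frac{61}{135}$ ($r{\left(P,O \right)} = \left(-1\right) \frac{61}{135} = - \frac{61}{135}$)
$- 6 r{\left(\left(5 + 5\right) \left(4 - 7\right),n{\left(4,1 \right)} \right)} = \left(-6\right) \left(- \frac{61}{135}\right) = \frac{122}{45}$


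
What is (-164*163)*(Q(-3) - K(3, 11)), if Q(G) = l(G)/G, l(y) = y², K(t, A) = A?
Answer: 374248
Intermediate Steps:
Q(G) = G (Q(G) = G²/G = G)
(-164*163)*(Q(-3) - K(3, 11)) = (-164*163)*(-3 - 1*11) = -26732*(-3 - 11) = -26732*(-14) = 374248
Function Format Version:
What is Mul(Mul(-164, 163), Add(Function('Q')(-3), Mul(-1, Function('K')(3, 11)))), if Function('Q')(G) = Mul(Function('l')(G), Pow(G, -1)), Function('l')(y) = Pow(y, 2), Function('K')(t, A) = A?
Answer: 374248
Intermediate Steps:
Function('Q')(G) = G (Function('Q')(G) = Mul(Pow(G, 2), Pow(G, -1)) = G)
Mul(Mul(-164, 163), Add(Function('Q')(-3), Mul(-1, Function('K')(3, 11)))) = Mul(Mul(-164, 163), Add(-3, Mul(-1, 11))) = Mul(-26732, Add(-3, -11)) = Mul(-26732, -14) = 374248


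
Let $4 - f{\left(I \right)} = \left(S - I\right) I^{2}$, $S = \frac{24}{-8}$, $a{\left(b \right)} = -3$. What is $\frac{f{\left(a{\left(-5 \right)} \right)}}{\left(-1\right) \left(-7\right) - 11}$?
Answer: $-1$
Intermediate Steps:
$S = -3$ ($S = 24 \left(- \frac{1}{8}\right) = -3$)
$f{\left(I \right)} = 4 - I^{2} \left(-3 - I\right)$ ($f{\left(I \right)} = 4 - \left(-3 - I\right) I^{2} = 4 - I^{2} \left(-3 - I\right)$)
$\frac{f{\left(a{\left(-5 \right)} \right)}}{\left(-1\right) \left(-7\right) - 11} = \frac{4 + \left(-3\right)^{3} + 3 \left(-3\right)^{2}}{\left(-1\right) \left(-7\right) - 11} = \frac{4 - 27 + 3 \cdot 9}{7 - 11} = \frac{4 - 27 + 27}{-4} = \left(- \frac{1}{4}\right) 4 = -1$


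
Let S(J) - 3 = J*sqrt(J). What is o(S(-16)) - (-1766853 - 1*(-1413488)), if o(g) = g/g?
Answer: 353366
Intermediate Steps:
S(J) = 3 + J**(3/2) (S(J) = 3 + J*sqrt(J) = 3 + J**(3/2))
o(g) = 1
o(S(-16)) - (-1766853 - 1*(-1413488)) = 1 - (-1766853 - 1*(-1413488)) = 1 - (-1766853 + 1413488) = 1 - 1*(-353365) = 1 + 353365 = 353366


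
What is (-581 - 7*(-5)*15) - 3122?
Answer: -3178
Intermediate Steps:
(-581 - 7*(-5)*15) - 3122 = (-581 + 35*15) - 3122 = (-581 + 525) - 3122 = -56 - 3122 = -3178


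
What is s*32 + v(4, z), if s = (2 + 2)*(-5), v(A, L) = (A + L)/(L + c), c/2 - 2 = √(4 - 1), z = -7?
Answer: -643 - 2*√3 ≈ -646.46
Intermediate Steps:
c = 4 + 2*√3 (c = 4 + 2*√(4 - 1) = 4 + 2*√3 ≈ 7.4641)
v(A, L) = (A + L)/(4 + L + 2*√3) (v(A, L) = (A + L)/(L + (4 + 2*√3)) = (A + L)/(4 + L + 2*√3))
s = -20 (s = 4*(-5) = -20)
s*32 + v(4, z) = -20*32 + (4 - 7)/(4 - 7 + 2*√3) = -640 - 3/(-3 + 2*√3)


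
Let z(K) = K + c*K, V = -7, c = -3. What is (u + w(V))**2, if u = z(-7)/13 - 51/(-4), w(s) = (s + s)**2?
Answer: 119049921/2704 ≈ 44027.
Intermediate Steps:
z(K) = -2*K (z(K) = K - 3*K = -2*K)
w(s) = 4*s**2 (w(s) = (2*s)**2 = 4*s**2)
u = 719/52 (u = -2*(-7)/13 - 51/(-4) = 14*(1/13) - 51*(-1/4) = 14/13 + 51/4 = 719/52 ≈ 13.827)
(u + w(V))**2 = (719/52 + 4*(-7)**2)**2 = (719/52 + 4*49)**2 = (719/52 + 196)**2 = (10911/52)**2 = 119049921/2704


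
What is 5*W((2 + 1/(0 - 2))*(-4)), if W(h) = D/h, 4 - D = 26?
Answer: 55/3 ≈ 18.333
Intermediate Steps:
D = -22 (D = 4 - 1*26 = 4 - 26 = -22)
W(h) = -22/h
5*W((2 + 1/(0 - 2))*(-4)) = 5*(-22*(-1/(4*(2 + 1/(0 - 2))))) = 5*(-22*(-1/(4*(2 + 1/(-2))))) = 5*(-22*(-1/(4*(2 - 1/2)))) = 5*(-22/((3/2)*(-4))) = 5*(-22/(-6)) = 5*(-22*(-1/6)) = 5*(11/3) = 55/3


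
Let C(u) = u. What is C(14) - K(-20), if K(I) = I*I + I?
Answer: -366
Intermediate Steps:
K(I) = I + I² (K(I) = I² + I = I + I²)
C(14) - K(-20) = 14 - (-20)*(1 - 20) = 14 - (-20)*(-19) = 14 - 1*380 = 14 - 380 = -366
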